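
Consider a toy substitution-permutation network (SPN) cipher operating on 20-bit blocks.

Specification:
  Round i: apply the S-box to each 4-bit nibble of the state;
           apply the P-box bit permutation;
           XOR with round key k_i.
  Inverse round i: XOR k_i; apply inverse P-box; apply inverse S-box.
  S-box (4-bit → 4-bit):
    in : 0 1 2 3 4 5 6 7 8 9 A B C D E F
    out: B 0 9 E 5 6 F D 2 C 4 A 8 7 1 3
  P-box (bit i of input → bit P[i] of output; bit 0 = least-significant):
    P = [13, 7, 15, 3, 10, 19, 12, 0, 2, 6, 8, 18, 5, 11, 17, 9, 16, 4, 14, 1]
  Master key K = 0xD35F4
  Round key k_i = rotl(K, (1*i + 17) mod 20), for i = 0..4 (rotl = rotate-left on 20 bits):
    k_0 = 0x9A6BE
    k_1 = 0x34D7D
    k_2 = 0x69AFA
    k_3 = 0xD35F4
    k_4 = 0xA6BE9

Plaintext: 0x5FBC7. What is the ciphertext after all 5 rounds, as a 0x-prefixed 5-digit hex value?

0x973D9

s_0 = plaintext = 0x5FBC7
s_1 = Round(s_0, k_0) = 0xD4EC7
s_2 = Round(s_1, k_1) = 0x0AD40
s_3 = Round(s_2, k_2) = 0x5AF24
s_4 = Round(s_3, k_3) = 0xFD1A1
s_5 = Round(s_4, k_4) = 0x973D9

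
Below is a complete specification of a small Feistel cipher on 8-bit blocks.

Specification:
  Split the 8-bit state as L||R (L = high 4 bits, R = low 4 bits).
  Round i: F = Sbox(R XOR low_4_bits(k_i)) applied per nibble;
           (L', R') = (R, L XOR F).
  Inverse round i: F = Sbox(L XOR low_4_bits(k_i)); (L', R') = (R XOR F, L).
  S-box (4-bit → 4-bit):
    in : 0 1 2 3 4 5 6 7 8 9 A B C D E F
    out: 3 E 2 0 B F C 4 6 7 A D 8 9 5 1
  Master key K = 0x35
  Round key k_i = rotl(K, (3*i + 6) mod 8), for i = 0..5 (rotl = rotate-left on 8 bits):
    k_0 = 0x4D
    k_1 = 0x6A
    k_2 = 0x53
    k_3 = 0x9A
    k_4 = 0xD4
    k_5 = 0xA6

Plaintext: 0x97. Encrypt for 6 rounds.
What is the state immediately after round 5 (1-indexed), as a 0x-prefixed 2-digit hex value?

s_0 = plaintext = 0x97
s_1 = Round(s_0, k_0) = 0x73
s_2 = Round(s_1, k_1) = 0x30
s_3 = Round(s_2, k_2) = 0x03
s_4 = Round(s_3, k_3) = 0x37
s_5 = Round(s_4, k_4) = 0x73
s_6 = Round(s_5, k_5) = 0x38

0x73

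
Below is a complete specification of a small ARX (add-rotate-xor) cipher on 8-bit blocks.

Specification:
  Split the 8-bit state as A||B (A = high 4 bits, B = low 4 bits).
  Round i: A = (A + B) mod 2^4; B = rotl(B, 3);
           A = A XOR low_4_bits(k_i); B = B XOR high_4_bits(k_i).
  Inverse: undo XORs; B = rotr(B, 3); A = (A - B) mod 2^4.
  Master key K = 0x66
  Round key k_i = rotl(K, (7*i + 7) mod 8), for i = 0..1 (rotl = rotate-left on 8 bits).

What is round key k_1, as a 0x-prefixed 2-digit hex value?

K = 0x66
k_0 = rotl(K, (7*0+7) mod 8) = rotl(K, 7) = 0x33
k_1 = rotl(K, (7*1+7) mod 8) = rotl(K, 6) = 0x99

0x99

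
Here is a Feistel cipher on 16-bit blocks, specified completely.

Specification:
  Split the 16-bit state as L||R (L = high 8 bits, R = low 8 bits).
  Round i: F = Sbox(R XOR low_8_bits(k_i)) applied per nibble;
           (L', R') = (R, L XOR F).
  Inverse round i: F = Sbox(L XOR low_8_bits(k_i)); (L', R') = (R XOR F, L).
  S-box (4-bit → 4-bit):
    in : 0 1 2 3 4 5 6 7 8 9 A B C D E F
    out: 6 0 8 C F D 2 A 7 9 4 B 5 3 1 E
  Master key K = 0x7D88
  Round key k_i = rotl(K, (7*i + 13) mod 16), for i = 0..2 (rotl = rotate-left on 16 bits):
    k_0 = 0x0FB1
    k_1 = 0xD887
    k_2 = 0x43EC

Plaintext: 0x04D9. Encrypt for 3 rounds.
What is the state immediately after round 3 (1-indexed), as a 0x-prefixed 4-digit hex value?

s_0 = plaintext = 0x04D9
s_1 = Round(s_0, k_0) = 0xD923
s_2 = Round(s_1, k_1) = 0x2396
s_3 = Round(s_2, k_2) = 0x9687

0x9687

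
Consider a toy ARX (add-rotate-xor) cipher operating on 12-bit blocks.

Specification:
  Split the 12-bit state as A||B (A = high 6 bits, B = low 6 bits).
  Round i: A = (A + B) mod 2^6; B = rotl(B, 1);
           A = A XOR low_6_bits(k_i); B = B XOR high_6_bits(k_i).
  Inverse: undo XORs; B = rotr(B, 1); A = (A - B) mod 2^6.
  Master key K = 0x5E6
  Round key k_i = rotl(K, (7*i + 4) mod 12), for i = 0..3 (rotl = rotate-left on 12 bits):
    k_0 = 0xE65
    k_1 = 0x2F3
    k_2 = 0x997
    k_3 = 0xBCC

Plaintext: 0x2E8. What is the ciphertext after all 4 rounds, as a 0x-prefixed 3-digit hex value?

s_0 = plaintext = 0x2E8
s_1 = Round(s_0, k_0) = 0x5A8
s_2 = Round(s_1, k_1) = 0x35A
s_3 = Round(s_2, k_2) = 0xC12
s_4 = Round(s_3, k_3) = 0x38B

0x38B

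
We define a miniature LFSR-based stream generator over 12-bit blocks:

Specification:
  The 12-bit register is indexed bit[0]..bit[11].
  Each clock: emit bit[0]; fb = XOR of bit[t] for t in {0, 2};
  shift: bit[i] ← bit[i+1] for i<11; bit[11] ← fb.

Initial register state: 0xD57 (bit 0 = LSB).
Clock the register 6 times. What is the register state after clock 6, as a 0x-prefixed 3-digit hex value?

0x0B5

reg_0 = 0xD57
clock 1: out=1, reg = 0x6AB
clock 2: out=1, reg = 0xB55
clock 3: out=1, reg = 0x5AA
clock 4: out=0, reg = 0x2D5
clock 5: out=1, reg = 0x16A
clock 6: out=0, reg = 0x0B5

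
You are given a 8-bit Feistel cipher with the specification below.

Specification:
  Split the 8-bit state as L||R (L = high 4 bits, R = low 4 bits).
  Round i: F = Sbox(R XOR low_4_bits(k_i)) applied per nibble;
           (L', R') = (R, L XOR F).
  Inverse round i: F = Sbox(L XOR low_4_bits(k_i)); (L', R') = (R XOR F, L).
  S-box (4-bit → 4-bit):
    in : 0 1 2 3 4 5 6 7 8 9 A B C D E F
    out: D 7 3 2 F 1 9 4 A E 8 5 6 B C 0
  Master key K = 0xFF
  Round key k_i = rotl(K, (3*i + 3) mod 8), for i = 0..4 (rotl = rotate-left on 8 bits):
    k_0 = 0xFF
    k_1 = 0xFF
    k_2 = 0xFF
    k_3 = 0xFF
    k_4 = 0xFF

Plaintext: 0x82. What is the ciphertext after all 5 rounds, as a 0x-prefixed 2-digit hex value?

s_0 = plaintext = 0x82
s_1 = Round(s_0, k_0) = 0x23
s_2 = Round(s_1, k_1) = 0x34
s_3 = Round(s_2, k_2) = 0x46
s_4 = Round(s_3, k_3) = 0x6A
s_5 = Round(s_4, k_4) = 0xA7

0xA7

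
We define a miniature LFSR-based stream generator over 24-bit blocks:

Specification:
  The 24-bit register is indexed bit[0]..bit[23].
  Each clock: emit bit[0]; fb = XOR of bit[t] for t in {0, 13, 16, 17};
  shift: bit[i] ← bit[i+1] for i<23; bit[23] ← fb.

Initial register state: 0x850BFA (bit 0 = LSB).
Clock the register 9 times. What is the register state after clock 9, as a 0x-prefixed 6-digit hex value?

0x4AC285

reg_0 = 0x850BFA
clock 1: out=0, reg = 0xC285FD
clock 2: out=1, reg = 0x6142FE
clock 3: out=0, reg = 0xB0A17F
clock 4: out=1, reg = 0x5850BF
clock 5: out=1, reg = 0xAC285F
clock 6: out=1, reg = 0x56142F
clock 7: out=1, reg = 0x2B0A17
clock 8: out=1, reg = 0x95850B
clock 9: out=1, reg = 0x4AC285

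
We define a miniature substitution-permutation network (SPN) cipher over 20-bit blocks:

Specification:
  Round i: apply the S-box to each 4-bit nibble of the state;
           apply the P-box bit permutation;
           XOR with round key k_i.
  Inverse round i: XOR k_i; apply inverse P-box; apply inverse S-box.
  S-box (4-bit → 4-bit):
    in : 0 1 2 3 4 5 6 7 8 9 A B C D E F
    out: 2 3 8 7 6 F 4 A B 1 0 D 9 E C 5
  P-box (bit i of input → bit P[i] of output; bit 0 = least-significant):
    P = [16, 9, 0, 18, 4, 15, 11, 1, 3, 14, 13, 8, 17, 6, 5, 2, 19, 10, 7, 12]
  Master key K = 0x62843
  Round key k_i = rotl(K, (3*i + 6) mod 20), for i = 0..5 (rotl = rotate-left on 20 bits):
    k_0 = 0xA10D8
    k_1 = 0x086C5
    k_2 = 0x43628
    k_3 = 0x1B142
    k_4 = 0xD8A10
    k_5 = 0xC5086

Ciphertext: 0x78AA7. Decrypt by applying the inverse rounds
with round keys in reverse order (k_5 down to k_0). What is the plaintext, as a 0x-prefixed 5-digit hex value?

0xC37A3

s_0 = ciphertext = 0x78AA7
s_1 = InvRound(s_0, k_5) = 0xCF043
s_2 = InvRound(s_1, k_4) = 0x204B3
s_3 = InvRound(s_2, k_3) = 0xD3E1F
s_4 = InvRound(s_3, k_2) = 0x9EABF
s_5 = InvRound(s_4, k_1) = 0x143B9
s_6 = InvRound(s_5, k_0) = 0xC37A3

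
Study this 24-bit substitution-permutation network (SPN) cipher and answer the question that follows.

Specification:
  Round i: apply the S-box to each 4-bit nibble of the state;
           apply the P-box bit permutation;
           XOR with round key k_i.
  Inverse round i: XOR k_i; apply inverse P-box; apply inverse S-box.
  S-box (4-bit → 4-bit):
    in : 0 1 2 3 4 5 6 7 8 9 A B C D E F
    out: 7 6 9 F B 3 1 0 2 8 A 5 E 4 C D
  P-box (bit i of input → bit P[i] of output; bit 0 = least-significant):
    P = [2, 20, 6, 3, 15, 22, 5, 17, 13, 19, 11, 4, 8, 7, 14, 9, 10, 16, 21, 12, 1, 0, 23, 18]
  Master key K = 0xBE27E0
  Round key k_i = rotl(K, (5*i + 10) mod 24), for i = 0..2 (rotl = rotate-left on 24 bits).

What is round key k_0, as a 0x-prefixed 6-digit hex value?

0x9F82F8

K = 0xBE27E0
k_0 = rotl(K, (5*0+10) mod 24) = rotl(K, 10) = 0x9F82F8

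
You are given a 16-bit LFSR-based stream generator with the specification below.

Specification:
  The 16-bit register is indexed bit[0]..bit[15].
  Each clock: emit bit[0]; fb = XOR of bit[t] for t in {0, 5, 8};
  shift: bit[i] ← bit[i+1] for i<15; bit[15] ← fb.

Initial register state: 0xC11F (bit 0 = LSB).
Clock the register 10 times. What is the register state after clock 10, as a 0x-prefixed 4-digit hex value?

reg_0 = 0xC11F
clock 1: out=1, reg = 0x608F
clock 2: out=1, reg = 0xB047
clock 3: out=1, reg = 0xD823
clock 4: out=1, reg = 0x6C11
clock 5: out=1, reg = 0xB608
clock 6: out=0, reg = 0x5B04
clock 7: out=0, reg = 0xAD82
clock 8: out=0, reg = 0xD6C1
clock 9: out=1, reg = 0xEB60
clock 10: out=0, reg = 0x75B0

0x75B0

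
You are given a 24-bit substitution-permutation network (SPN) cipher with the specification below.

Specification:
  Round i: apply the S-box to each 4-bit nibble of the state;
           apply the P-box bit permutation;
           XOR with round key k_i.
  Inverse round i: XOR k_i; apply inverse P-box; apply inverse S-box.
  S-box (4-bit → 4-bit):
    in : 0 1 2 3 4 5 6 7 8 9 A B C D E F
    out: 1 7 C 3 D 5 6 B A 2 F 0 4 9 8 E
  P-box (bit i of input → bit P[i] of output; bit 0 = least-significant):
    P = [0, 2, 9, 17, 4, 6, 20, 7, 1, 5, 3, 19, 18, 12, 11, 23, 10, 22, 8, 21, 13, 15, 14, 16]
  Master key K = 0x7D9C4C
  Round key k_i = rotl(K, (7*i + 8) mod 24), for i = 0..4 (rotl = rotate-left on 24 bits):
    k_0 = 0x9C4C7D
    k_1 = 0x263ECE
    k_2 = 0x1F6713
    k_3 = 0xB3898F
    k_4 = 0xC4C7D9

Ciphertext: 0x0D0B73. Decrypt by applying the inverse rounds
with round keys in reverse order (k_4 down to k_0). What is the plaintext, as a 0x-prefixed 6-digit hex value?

s_0 = ciphertext = 0x0D0B73
s_1 = InvRound(s_0, k_4) = 0xF32AEB
s_2 = InvRound(s_1, k_3) = 0x36B996
s_3 = InvRound(s_2, k_2) = 0xFD6EE1
s_4 = InvRound(s_3, k_1) = 0x298AC7
s_5 = InvRound(s_4, k_0) = 0xFDD14C

0xFDD14C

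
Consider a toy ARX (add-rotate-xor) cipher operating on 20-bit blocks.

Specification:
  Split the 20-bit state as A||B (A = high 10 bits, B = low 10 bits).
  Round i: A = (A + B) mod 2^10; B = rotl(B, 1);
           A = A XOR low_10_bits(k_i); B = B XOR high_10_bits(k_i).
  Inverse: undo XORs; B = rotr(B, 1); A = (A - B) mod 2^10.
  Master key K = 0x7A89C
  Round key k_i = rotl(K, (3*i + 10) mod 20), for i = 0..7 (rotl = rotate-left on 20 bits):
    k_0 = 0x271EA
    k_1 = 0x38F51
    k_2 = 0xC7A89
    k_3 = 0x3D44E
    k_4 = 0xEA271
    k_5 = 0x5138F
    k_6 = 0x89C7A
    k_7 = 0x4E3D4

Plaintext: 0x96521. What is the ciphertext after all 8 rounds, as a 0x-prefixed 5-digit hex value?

0x74E3F

s_0 = plaintext = 0x96521
s_1 = Round(s_0, k_0) = 0xA42DE
s_2 = Round(s_1, k_1) = 0x8FD5E
s_3 = Round(s_2, k_2) = 0x451A2
s_4 = Round(s_3, k_3) = 0xBE3B1
s_5 = Round(s_4, k_4) = 0x360CB
s_6 = Round(s_5, k_5) = 0x8B0D2
s_7 = Round(s_6, k_6) = 0xA1383
s_8 = Round(s_7, k_7) = 0x74E3F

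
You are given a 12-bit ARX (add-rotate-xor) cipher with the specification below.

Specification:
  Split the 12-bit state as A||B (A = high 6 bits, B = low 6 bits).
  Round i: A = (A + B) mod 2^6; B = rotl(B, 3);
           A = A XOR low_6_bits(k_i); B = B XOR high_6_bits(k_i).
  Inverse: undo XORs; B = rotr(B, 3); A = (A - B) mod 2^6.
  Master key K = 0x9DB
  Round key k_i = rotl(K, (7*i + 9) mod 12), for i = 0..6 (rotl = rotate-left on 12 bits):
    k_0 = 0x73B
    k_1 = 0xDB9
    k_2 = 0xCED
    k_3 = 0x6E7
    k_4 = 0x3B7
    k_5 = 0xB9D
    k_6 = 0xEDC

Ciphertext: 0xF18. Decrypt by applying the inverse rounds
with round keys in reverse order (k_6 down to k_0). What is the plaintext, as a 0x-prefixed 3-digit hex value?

s_0 = ciphertext = 0xF18
s_1 = InvRound(s_0, k_6) = 0x11C
s_2 = InvRound(s_1, k_5) = 0x0D6
s_3 = InvRound(s_2, k_4) = 0xC43
s_4 = InvRound(s_3, k_3) = 0x4C3
s_5 = InvRound(s_4, k_2) = 0xE06
s_6 = InvRound(s_5, k_1) = 0xEC6
s_7 = InvRound(s_6, k_0) = 0xB53

0xB53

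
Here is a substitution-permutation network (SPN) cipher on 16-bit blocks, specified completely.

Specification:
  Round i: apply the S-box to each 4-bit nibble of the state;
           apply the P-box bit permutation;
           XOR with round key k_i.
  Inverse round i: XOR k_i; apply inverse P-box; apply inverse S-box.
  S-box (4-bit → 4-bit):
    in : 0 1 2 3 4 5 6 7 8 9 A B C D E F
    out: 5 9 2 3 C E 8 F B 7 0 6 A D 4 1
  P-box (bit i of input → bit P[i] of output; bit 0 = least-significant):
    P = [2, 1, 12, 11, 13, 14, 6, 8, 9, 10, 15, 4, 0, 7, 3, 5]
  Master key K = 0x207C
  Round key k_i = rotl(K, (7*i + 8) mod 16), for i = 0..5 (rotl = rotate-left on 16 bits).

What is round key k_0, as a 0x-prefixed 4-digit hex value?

0x7C20

K = 0x207C
k_0 = rotl(K, (7*0+8) mod 16) = rotl(K, 8) = 0x7C20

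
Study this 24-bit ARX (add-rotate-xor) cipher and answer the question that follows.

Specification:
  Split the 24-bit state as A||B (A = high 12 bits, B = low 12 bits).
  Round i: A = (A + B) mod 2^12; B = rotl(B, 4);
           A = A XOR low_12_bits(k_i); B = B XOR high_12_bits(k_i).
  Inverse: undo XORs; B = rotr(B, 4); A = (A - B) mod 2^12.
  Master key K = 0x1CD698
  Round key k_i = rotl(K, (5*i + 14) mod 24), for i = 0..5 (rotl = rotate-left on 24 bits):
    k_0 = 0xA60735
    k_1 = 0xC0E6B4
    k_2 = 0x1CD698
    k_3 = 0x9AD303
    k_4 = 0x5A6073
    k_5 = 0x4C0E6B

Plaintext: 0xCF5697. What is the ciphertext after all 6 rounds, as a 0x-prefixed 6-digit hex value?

s_0 = plaintext = 0xCF5697
s_1 = Round(s_0, k_0) = 0x4B9316
s_2 = Round(s_1, k_1) = 0x17BD6D
s_3 = Round(s_2, k_2) = 0x870710
s_4 = Round(s_3, k_3) = 0xC838AA
s_5 = Round(s_4, k_4) = 0x55EF0E
s_6 = Round(s_5, k_5) = 0xA0742F

0xA0742F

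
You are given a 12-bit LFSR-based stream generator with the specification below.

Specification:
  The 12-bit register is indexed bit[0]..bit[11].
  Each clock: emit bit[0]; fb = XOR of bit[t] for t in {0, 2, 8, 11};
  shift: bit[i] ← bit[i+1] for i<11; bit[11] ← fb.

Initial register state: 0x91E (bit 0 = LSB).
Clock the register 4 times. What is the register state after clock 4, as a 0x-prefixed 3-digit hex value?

0xF91

reg_0 = 0x91E
clock 1: out=0, reg = 0xC8F
clock 2: out=1, reg = 0xE47
clock 3: out=1, reg = 0xF23
clock 4: out=1, reg = 0xF91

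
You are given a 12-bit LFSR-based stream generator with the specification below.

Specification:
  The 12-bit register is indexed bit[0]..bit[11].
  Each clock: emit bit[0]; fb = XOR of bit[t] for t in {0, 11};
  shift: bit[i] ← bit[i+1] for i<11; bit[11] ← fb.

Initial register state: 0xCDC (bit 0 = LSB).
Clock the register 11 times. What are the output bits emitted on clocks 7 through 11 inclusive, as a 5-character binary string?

reg_0 = 0xCDC
clock 1: out=0, reg = 0xE6E
clock 2: out=0, reg = 0xF37
clock 3: out=1, reg = 0x79B
clock 4: out=1, reg = 0xBCD
clock 5: out=1, reg = 0x5E6
clock 6: out=0, reg = 0x2F3
clock 7: out=1, reg = 0x979
clock 8: out=1, reg = 0x4BC
clock 9: out=0, reg = 0x25E
clock 10: out=0, reg = 0x12F
clock 11: out=1, reg = 0x897

11001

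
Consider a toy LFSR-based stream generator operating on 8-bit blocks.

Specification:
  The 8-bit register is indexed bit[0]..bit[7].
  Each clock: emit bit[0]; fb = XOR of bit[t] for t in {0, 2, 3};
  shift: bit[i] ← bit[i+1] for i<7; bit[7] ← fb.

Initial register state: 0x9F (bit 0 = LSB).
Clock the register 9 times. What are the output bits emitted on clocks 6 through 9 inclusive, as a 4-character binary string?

0011

reg_0 = 0x9F
clock 1: out=1, reg = 0xCF
clock 2: out=1, reg = 0xE7
clock 3: out=1, reg = 0x73
clock 4: out=1, reg = 0xB9
clock 5: out=1, reg = 0x5C
clock 6: out=0, reg = 0x2E
clock 7: out=0, reg = 0x17
clock 8: out=1, reg = 0x0B
clock 9: out=1, reg = 0x05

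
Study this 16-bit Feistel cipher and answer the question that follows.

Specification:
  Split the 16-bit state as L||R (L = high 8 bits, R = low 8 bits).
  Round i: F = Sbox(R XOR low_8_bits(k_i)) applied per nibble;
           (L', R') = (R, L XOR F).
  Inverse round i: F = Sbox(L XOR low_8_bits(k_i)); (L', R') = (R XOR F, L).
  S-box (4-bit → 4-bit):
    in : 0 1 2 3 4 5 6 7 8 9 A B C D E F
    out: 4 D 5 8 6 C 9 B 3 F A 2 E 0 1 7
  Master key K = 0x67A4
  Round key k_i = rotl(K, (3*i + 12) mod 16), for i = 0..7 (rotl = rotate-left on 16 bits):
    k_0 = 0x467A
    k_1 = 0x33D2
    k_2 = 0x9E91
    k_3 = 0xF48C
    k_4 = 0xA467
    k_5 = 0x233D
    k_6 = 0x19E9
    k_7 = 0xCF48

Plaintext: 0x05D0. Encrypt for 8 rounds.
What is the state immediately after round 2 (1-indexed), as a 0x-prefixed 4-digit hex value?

0xAF60

s_0 = plaintext = 0x05D0
s_1 = Round(s_0, k_0) = 0xD0AF
s_2 = Round(s_1, k_1) = 0xAF60
s_3 = Round(s_2, k_2) = 0x60D2
s_4 = Round(s_3, k_3) = 0xD2A1
s_5 = Round(s_4, k_4) = 0xA13B
s_6 = Round(s_5, k_5) = 0x3BE8
s_7 = Round(s_6, k_6) = 0xE876
s_8 = Round(s_7, k_7) = 0x7669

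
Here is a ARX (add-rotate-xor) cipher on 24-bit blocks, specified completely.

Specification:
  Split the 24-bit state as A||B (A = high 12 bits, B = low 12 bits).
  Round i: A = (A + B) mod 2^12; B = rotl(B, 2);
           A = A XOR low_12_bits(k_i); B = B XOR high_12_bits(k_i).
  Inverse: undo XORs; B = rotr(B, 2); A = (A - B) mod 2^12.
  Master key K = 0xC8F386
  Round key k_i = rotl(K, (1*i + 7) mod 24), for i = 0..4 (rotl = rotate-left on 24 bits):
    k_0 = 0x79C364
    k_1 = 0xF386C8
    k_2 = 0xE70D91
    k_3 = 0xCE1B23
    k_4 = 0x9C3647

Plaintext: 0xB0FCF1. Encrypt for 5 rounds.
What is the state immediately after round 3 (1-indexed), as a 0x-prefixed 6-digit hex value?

s_0 = plaintext = 0xB0FCF1
s_1 = Round(s_0, k_0) = 0xB6445B
s_2 = Round(s_1, k_1) = 0x977E55
s_3 = Round(s_2, k_2) = 0xA5D727
s_4 = Round(s_3, k_3) = 0xAA707C
s_5 = Round(s_4, k_4) = 0xD64833

0xA5D727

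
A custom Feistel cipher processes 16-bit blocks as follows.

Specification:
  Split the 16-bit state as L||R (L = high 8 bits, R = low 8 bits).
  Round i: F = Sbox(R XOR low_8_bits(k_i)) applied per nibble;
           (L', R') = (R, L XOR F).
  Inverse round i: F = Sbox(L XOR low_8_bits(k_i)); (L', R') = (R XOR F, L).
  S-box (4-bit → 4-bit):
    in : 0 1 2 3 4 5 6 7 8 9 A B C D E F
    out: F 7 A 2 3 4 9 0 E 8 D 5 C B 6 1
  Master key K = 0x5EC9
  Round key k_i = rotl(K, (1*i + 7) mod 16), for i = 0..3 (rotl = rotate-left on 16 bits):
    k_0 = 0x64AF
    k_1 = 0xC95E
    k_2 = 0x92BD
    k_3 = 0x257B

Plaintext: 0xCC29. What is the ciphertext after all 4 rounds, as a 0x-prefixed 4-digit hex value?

0xA294

s_0 = plaintext = 0xCC29
s_1 = Round(s_0, k_0) = 0x2925
s_2 = Round(s_1, k_1) = 0x252C
s_3 = Round(s_2, k_2) = 0x2CA2
s_4 = Round(s_3, k_3) = 0xA294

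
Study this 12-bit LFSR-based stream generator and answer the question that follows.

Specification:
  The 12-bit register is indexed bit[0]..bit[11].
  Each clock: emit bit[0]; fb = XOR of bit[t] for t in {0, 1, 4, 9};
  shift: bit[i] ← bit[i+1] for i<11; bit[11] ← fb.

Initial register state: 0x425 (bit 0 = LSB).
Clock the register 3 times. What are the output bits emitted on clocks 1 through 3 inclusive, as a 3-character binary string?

101

reg_0 = 0x425
clock 1: out=1, reg = 0xA12
clock 2: out=0, reg = 0xD09
clock 3: out=1, reg = 0xE84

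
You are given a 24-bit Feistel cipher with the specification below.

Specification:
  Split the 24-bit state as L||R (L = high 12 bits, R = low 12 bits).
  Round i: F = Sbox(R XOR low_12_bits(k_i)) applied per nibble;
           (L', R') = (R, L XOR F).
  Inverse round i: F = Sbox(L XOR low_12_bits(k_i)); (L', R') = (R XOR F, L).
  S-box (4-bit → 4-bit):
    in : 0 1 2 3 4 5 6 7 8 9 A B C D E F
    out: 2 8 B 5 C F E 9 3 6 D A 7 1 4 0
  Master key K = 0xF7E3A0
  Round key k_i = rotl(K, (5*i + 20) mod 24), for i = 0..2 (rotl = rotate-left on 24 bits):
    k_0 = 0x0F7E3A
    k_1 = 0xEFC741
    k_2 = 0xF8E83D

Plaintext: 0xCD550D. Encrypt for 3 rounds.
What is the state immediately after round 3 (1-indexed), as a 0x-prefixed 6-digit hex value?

0xD7C944

s_0 = plaintext = 0xCD550D
s_1 = Round(s_0, k_0) = 0x50D68C
s_2 = Round(s_1, k_1) = 0x68CD7C
s_3 = Round(s_2, k_2) = 0xD7C944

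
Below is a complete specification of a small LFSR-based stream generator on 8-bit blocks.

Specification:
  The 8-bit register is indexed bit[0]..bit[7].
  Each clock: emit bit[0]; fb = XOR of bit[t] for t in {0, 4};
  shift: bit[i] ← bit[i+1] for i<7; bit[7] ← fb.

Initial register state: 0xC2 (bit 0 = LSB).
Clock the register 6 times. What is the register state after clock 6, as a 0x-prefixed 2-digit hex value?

0xBB

reg_0 = 0xC2
clock 1: out=0, reg = 0x61
clock 2: out=1, reg = 0xB0
clock 3: out=0, reg = 0xD8
clock 4: out=0, reg = 0xEC
clock 5: out=0, reg = 0x76
clock 6: out=0, reg = 0xBB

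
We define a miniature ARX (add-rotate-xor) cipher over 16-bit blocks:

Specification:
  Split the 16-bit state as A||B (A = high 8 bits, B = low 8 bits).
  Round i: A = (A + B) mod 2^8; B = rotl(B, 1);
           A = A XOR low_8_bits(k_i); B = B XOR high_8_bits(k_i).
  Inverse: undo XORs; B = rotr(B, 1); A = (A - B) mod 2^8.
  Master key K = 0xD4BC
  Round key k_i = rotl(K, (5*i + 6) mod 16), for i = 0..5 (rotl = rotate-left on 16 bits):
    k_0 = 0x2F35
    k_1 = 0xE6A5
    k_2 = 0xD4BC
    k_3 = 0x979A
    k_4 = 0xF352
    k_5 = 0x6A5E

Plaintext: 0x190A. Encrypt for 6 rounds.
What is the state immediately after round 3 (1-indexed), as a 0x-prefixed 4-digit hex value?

0x38F5

s_0 = plaintext = 0x190A
s_1 = Round(s_0, k_0) = 0x163B
s_2 = Round(s_1, k_1) = 0xF490
s_3 = Round(s_2, k_2) = 0x38F5
s_4 = Round(s_3, k_3) = 0xB77C
s_5 = Round(s_4, k_4) = 0x610B
s_6 = Round(s_5, k_5) = 0x327C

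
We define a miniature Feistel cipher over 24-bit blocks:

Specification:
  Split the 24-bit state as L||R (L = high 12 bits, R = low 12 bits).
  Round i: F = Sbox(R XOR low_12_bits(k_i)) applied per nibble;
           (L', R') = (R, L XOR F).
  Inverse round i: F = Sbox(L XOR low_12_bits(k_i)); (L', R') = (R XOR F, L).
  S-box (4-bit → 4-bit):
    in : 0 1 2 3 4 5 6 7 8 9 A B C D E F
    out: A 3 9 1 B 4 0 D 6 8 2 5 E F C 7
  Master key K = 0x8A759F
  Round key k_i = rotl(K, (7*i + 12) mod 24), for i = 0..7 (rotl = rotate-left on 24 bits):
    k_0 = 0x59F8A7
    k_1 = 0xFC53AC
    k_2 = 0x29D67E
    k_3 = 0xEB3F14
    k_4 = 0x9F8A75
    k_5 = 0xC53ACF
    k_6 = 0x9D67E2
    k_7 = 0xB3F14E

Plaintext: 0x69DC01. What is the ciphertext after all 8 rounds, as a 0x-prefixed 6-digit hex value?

0x022A3D

s_0 = plaintext = 0x69DC01
s_1 = Round(s_0, k_0) = 0xC01DBD
s_2 = Round(s_1, k_1) = 0xDBD032
s_3 = Round(s_2, k_2) = 0x032D03
s_4 = Round(s_3, k_3) = 0xD0390F
s_5 = Round(s_4, k_4) = 0x90FCD1
s_6 = Round(s_5, k_5) = 0xCD1933
s_7 = Round(s_6, k_6) = 0x933022
s_8 = Round(s_7, k_7) = 0x022A3D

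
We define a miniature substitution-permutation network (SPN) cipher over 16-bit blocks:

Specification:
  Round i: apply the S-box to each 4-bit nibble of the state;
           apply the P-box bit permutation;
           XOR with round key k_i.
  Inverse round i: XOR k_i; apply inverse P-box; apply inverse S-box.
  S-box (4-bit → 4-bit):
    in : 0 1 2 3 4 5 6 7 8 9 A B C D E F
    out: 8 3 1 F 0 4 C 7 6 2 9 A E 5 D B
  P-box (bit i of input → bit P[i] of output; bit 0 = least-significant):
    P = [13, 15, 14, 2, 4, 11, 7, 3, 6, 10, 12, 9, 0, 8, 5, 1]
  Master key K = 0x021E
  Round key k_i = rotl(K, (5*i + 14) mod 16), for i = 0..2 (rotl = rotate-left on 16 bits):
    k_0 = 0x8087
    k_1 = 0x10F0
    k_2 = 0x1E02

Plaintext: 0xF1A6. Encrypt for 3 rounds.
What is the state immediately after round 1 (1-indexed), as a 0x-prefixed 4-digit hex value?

0xC5D8

s_0 = plaintext = 0xF1A6
s_1 = Round(s_0, k_0) = 0xC5D8
s_2 = Round(s_1, k_1) = 0xC142
s_3 = Round(s_2, k_2) = 0x3B60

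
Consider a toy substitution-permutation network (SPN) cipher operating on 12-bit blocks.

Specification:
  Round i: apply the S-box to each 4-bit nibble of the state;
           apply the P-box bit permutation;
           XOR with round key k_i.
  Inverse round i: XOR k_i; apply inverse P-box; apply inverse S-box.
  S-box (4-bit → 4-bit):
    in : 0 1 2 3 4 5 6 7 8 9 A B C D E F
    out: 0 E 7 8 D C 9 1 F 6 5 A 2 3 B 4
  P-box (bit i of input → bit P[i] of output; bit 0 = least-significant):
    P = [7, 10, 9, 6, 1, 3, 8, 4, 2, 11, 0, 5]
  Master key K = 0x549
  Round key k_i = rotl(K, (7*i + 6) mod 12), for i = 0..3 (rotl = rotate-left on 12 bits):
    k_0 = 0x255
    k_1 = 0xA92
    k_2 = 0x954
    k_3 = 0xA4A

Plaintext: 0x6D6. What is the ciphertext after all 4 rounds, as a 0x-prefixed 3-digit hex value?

0x4A8

s_0 = plaintext = 0x6D6
s_1 = Round(s_0, k_0) = 0x2BB
s_2 = Round(s_1, k_1) = 0x6CF
s_3 = Round(s_2, k_2) = 0xB78
s_4 = Round(s_3, k_3) = 0x4A8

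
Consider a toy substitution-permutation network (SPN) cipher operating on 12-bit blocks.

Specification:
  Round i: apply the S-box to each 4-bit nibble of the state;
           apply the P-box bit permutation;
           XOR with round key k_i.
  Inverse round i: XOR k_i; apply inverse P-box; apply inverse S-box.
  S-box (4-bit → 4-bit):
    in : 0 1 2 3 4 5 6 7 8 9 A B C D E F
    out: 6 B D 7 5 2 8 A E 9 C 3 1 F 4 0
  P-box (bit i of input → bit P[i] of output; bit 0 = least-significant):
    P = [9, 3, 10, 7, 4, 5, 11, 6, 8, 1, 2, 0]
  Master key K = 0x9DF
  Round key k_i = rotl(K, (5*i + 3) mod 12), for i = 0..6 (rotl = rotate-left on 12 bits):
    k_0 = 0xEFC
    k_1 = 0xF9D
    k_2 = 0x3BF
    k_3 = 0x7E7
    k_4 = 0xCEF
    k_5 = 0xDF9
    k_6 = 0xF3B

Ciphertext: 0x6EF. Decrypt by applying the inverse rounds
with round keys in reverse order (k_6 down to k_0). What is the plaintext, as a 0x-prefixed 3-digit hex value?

0xEA6

s_0 = ciphertext = 0x6EF
s_1 = InvRound(s_0, k_6) = 0x426
s_2 = InvRound(s_1, k_5) = 0xD27
s_3 = InvRound(s_2, k_4) = 0xC67
s_4 = InvRound(s_3, k_3) = 0xCE9
s_5 = InvRound(s_4, k_2) = 0x324
s_6 = InvRound(s_5, k_1) = 0x638
s_7 = InvRound(s_6, k_0) = 0xEA6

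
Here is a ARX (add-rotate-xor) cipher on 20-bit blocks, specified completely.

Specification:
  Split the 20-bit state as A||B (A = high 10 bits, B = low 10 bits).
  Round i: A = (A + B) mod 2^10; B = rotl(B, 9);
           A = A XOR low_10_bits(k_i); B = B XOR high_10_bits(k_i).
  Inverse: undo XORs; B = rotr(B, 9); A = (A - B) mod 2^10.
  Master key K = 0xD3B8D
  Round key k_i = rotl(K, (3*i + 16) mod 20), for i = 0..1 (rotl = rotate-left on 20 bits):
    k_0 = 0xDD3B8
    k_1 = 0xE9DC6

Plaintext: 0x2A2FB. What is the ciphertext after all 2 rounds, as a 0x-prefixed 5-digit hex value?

s_0 = plaintext = 0x2A2FB
s_1 = Round(s_0, k_0) = 0x06C09
s_2 = Round(s_1, k_1) = 0x789A3

0x789A3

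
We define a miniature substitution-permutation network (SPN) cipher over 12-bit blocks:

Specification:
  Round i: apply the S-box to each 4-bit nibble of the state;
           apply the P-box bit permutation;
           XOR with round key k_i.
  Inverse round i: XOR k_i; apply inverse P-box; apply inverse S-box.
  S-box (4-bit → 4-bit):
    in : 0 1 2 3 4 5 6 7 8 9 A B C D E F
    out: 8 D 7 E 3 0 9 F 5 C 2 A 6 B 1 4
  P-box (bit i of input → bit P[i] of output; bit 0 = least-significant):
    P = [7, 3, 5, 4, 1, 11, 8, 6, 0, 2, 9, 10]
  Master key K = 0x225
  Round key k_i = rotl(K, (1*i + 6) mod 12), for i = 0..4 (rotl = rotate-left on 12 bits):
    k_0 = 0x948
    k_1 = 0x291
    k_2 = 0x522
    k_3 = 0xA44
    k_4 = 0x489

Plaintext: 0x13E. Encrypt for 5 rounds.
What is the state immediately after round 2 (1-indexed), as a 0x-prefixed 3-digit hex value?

0x7A2

s_0 = plaintext = 0x13E
s_1 = Round(s_0, k_0) = 0x689
s_2 = Round(s_1, k_1) = 0x7A2
s_3 = Round(s_2, k_2) = 0xB8F
s_4 = Round(s_3, k_3) = 0xF62
s_5 = Round(s_4, k_4) = 0x663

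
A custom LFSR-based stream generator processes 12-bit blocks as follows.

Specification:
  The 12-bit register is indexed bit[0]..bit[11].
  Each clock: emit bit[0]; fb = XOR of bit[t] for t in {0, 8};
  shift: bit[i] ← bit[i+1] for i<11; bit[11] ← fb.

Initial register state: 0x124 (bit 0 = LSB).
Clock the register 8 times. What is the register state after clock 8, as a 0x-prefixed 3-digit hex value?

reg_0 = 0x124
clock 1: out=0, reg = 0x892
clock 2: out=0, reg = 0x449
clock 3: out=1, reg = 0xA24
clock 4: out=0, reg = 0x512
clock 5: out=0, reg = 0xA89
clock 6: out=1, reg = 0xD44
clock 7: out=0, reg = 0xEA2
clock 8: out=0, reg = 0x751

0x751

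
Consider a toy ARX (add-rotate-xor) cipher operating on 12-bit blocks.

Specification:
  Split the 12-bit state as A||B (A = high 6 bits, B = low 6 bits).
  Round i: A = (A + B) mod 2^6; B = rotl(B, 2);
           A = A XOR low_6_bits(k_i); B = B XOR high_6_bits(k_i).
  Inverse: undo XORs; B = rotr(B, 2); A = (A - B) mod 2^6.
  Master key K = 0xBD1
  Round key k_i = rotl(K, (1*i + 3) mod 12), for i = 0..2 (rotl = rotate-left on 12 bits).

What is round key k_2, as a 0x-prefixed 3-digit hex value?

0xA37

K = 0xBD1
k_0 = rotl(K, (1*0+3) mod 12) = rotl(K, 3) = 0xE8D
k_1 = rotl(K, (1*1+3) mod 12) = rotl(K, 4) = 0xD1B
k_2 = rotl(K, (1*2+3) mod 12) = rotl(K, 5) = 0xA37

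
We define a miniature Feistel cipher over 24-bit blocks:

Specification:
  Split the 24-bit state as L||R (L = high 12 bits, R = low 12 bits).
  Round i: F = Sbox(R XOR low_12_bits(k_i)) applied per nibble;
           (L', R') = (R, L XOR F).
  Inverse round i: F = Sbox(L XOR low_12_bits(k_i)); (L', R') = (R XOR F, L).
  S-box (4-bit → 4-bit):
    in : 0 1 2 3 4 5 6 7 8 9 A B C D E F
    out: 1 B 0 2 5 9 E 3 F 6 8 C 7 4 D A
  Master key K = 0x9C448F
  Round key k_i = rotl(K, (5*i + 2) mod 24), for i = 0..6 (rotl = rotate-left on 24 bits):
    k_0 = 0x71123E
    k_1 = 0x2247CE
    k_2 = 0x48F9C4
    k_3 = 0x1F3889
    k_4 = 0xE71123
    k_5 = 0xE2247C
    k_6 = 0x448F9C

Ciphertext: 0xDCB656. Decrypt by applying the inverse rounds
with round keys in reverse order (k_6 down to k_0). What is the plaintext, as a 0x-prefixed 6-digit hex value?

0x2565B8

s_0 = ciphertext = 0xDCB656
s_1 = InvRound(s_0, k_6) = 0x6C5DCB
s_2 = InvRound(s_1, k_5) = 0xD0D6C5
s_3 = InvRound(s_2, k_4) = 0x1C8D0D
s_4 = InvRound(s_3, k_3) = 0xB561C8
s_5 = InvRound(s_4, k_2) = 0x1A8B56
s_6 = InvRound(s_5, k_1) = 0x5B81A8
s_7 = InvRound(s_6, k_0) = 0x2565B8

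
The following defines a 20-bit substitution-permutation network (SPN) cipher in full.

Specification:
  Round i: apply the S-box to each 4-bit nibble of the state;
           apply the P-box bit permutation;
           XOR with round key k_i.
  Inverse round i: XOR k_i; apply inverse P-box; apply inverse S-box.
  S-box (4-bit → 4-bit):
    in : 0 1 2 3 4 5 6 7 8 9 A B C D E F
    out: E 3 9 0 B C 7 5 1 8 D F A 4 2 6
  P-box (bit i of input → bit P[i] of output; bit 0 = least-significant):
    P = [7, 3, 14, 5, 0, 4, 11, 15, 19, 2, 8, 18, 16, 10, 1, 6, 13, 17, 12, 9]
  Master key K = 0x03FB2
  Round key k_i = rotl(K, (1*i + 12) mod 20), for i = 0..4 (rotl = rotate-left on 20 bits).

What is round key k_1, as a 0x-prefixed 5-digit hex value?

0x6407F

K = 0x03FB2
k_0 = rotl(K, (1*0+12) mod 20) = rotl(K, 12) = 0xB203F
k_1 = rotl(K, (1*1+12) mod 20) = rotl(K, 13) = 0x6407F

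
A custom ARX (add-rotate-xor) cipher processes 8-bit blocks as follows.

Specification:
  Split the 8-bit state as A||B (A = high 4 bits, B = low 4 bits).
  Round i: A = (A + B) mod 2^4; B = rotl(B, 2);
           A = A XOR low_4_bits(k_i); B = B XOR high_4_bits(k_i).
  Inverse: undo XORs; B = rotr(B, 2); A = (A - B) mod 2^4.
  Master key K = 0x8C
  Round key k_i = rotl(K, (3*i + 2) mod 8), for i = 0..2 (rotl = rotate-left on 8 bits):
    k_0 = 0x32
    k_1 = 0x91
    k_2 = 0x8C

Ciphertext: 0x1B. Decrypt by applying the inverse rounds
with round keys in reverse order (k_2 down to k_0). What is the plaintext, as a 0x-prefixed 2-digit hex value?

0x09

s_0 = ciphertext = 0x1B
s_1 = InvRound(s_0, k_2) = 0x1C
s_2 = InvRound(s_1, k_1) = 0xB5
s_3 = InvRound(s_2, k_0) = 0x09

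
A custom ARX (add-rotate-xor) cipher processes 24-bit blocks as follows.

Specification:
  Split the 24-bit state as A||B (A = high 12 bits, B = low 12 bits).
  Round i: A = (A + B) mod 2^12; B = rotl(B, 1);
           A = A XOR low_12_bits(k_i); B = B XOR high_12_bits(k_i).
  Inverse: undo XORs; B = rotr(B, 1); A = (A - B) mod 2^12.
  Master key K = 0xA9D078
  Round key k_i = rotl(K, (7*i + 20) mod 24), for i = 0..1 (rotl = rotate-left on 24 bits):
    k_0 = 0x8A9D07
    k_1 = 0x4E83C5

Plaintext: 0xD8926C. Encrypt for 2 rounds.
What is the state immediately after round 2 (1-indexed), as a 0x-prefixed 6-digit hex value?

s_0 = plaintext = 0xD8926C
s_1 = Round(s_0, k_0) = 0x2F2C71
s_2 = Round(s_1, k_1) = 0xCA6C0B

0xCA6C0B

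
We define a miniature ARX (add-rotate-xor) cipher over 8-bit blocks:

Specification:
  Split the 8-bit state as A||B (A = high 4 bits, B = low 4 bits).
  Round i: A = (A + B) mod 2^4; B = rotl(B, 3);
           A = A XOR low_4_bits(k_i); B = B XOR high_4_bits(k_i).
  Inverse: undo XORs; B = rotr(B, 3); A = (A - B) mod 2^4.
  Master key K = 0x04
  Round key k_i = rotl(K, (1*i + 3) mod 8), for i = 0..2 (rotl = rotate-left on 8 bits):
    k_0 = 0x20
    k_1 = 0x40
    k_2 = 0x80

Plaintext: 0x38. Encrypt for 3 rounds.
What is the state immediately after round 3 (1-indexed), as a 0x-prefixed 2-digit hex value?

0x83

s_0 = plaintext = 0x38
s_1 = Round(s_0, k_0) = 0xB6
s_2 = Round(s_1, k_1) = 0x17
s_3 = Round(s_2, k_2) = 0x83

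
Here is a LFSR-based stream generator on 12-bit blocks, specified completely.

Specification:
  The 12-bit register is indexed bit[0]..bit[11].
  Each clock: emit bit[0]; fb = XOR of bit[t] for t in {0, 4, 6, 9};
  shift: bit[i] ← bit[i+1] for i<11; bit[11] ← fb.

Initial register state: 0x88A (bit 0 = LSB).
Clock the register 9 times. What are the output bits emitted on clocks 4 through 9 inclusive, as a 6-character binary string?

100010

reg_0 = 0x88A
clock 1: out=0, reg = 0x445
clock 2: out=1, reg = 0x222
clock 3: out=0, reg = 0x911
clock 4: out=1, reg = 0x488
clock 5: out=0, reg = 0x244
clock 6: out=0, reg = 0x122
clock 7: out=0, reg = 0x091
clock 8: out=1, reg = 0x048
clock 9: out=0, reg = 0x824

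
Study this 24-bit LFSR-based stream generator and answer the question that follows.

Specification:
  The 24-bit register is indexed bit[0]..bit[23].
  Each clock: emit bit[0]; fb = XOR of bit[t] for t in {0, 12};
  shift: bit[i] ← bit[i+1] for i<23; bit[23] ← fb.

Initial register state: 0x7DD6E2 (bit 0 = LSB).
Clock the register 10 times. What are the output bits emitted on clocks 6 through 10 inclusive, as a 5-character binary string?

11101

reg_0 = 0x7DD6E2
clock 1: out=0, reg = 0xBEEB71
clock 2: out=1, reg = 0xDF75B8
clock 3: out=0, reg = 0xEFBADC
clock 4: out=0, reg = 0xF7DD6E
clock 5: out=0, reg = 0xFBEEB7
clock 6: out=1, reg = 0xFDF75B
clock 7: out=1, reg = 0x7EFBAD
clock 8: out=1, reg = 0x3F7DD6
clock 9: out=0, reg = 0x9FBEEB
clock 10: out=1, reg = 0x4FDF75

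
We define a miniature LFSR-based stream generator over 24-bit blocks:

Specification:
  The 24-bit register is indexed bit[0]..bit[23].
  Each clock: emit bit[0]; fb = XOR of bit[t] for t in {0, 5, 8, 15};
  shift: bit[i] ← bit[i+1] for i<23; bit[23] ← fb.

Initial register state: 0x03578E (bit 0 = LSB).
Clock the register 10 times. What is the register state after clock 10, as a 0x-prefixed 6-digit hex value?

reg_0 = 0x03578E
clock 1: out=0, reg = 0x81ABC7
clock 2: out=1, reg = 0xC0D5E3
clock 3: out=1, reg = 0x606AF1
clock 4: out=1, reg = 0x303578
clock 5: out=0, reg = 0x181ABC
clock 6: out=0, reg = 0x8C0D5E
clock 7: out=0, reg = 0xC606AF
clock 8: out=1, reg = 0x630357
clock 9: out=1, reg = 0x3181AB
clock 10: out=1, reg = 0x18C0D5

0x18C0D5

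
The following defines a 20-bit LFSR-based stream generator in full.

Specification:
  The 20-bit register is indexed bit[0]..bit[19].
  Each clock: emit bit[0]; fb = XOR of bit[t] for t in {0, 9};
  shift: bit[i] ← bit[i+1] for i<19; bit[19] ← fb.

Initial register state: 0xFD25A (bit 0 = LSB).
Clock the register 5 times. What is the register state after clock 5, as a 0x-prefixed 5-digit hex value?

0x9FE92

reg_0 = 0xFD25A
clock 1: out=0, reg = 0xFE92D
clock 2: out=1, reg = 0xFF496
clock 3: out=0, reg = 0x7FA4B
clock 4: out=1, reg = 0x3FD25
clock 5: out=1, reg = 0x9FE92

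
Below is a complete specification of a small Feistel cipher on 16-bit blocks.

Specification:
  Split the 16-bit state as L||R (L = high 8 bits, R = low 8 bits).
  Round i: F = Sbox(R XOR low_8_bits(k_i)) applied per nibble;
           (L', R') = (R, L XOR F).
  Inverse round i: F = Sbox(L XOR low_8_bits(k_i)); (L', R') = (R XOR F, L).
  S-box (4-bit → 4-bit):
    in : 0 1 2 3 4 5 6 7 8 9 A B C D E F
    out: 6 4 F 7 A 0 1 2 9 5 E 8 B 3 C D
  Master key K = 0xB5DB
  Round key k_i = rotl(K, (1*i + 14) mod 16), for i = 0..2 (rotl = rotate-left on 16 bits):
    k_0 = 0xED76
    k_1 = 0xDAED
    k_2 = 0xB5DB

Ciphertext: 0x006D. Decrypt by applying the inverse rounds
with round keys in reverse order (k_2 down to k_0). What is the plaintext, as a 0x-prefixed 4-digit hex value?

0x8889

s_0 = ciphertext = 0x006D
s_1 = InvRound(s_0, k_2) = 0x5500
s_2 = InvRound(s_1, k_1) = 0x8955
s_3 = InvRound(s_2, k_0) = 0x8889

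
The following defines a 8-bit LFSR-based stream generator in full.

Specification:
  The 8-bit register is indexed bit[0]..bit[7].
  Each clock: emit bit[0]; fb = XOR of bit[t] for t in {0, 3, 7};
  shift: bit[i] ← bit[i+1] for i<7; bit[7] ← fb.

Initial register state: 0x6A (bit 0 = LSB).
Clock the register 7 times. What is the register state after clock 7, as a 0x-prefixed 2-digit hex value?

0x7A

reg_0 = 0x6A
clock 1: out=0, reg = 0xB5
clock 2: out=1, reg = 0x5A
clock 3: out=0, reg = 0xAD
clock 4: out=1, reg = 0xD6
clock 5: out=0, reg = 0xEB
clock 6: out=1, reg = 0xF5
clock 7: out=1, reg = 0x7A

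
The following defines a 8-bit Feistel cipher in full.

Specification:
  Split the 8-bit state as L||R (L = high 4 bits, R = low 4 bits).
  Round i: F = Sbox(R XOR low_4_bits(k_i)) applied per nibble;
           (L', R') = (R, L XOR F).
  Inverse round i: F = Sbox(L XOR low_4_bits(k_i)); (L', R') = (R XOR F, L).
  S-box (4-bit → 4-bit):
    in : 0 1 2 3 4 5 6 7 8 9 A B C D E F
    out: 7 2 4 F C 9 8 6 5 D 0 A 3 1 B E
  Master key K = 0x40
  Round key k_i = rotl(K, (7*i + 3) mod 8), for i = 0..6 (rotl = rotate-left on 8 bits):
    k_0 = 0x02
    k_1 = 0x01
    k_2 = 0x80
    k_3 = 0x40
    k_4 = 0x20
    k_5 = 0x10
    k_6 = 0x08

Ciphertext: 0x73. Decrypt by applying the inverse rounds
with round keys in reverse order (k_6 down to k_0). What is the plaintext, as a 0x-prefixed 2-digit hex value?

s_0 = ciphertext = 0x73
s_1 = InvRound(s_0, k_6) = 0xD7
s_2 = InvRound(s_1, k_5) = 0x6D
s_3 = InvRound(s_2, k_4) = 0x56
s_4 = InvRound(s_3, k_3) = 0xF5
s_5 = InvRound(s_4, k_2) = 0xBF
s_6 = InvRound(s_5, k_1) = 0xFB
s_7 = InvRound(s_6, k_0) = 0xAF

0xAF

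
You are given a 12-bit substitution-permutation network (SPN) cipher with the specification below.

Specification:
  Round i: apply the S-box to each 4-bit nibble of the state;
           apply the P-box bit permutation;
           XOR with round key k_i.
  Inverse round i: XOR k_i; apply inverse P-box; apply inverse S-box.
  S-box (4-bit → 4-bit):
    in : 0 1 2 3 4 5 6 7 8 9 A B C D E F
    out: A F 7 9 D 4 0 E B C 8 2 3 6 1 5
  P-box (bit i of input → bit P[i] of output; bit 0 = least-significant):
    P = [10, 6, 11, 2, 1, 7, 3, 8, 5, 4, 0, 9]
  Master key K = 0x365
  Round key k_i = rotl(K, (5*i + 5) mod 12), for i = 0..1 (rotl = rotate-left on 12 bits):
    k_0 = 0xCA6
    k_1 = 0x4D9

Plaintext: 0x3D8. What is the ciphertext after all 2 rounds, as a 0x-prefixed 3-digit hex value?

s_0 = plaintext = 0x3D8
s_1 = Round(s_0, k_0) = 0xA4A
s_2 = Round(s_1, k_1) = 0x7D7

0x7D7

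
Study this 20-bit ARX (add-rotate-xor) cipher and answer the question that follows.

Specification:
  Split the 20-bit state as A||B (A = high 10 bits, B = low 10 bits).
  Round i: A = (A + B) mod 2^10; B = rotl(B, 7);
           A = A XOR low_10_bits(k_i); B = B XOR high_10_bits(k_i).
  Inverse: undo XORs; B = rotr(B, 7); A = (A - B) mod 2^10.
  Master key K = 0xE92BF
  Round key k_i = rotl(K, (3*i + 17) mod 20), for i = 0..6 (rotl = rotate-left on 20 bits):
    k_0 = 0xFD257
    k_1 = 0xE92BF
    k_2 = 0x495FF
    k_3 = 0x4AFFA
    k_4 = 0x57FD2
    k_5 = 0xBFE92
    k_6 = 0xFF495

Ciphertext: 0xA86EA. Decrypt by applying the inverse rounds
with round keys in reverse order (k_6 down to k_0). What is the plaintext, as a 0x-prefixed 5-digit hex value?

s_0 = ciphertext = 0xA86EA
s_1 = InvRound(s_0, k_6) = 0x5E8BA
s_2 = InvRound(s_1, k_5) = 0x6F22C
s_3 = InvRound(s_2, k_4) = 0xB439E
s_4 = InvRound(s_3, k_3) = 0xDF5AD
s_5 = InvRound(s_4, k_2) = 0x90441
s_6 = InvRound(s_5, k_1) = 0x73F2F
s_7 = InvRound(s_6, k_0) = 0x2FED9

0x2FED9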